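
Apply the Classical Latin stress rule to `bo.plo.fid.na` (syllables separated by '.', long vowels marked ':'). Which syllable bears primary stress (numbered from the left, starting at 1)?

Classical Latin: stress the penult if heavy (long vowel or closed), else the antepenult.
Weights: 2 plo L, 3 fid H, 4 na L.
The penult (syllable 3, fid) is heavy, so it takes stress.
Stress on syllable 3: bo.plo.ˈfid.na.

3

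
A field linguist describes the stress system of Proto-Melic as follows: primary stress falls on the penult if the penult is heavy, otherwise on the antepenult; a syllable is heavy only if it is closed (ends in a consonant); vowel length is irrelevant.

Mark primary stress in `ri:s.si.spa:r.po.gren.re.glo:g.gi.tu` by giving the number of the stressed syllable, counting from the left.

Weights: 7 glo:g H, 8 gi L, 9 tu L.
The penult (syllable 8, gi) is light, so stress falls on the antepenult (syllable 7, glo:g).
Primary stress: syllable 7 → ri:s.si.spa:r.po.gren.re.ˈglo:g.gi.tu.

7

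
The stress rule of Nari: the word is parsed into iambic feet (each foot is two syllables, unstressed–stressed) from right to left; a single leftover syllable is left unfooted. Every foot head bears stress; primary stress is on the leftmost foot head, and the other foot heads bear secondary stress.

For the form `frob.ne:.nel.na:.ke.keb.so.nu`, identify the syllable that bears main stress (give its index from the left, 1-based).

2

Parse right to left into iambic (σˈσ) feet: (frob.ˈne:) (nel.ˈna:) (ke.ˈkeb) (so.ˈnu).
Foot heads (stressed positions): 2, 4, 6, 8.
End Rule Leftmost: primary stress on the leftmost head = syllable 2.
Primary stress: syllable 2 → frob.ˈne:.nel.na:.ke.keb.so.nu.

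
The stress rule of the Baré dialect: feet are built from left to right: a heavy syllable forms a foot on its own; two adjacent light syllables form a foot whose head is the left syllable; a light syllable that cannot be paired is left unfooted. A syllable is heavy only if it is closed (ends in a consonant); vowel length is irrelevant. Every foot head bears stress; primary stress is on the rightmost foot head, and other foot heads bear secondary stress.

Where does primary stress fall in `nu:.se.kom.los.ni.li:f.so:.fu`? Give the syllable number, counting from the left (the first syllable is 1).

7

Weights: 1 nu: L, 2 se L, 3 kom H, 4 los H, 5 ni L, 6 li:f H, 7 so: L, 8 fu L.
Parse left to right (heavy = foot alone; LL = one foot; stranded L unfooted): (ˈnu:.se) (ˈkom) (ˈlos) ni (ˈli:f) (ˈso:.fu).
Foot heads: 1, 3, 4, 6, 7.
Primary stress on the rightmost head = syllable 7.
Primary stress: syllable 7 → nu:.se.kom.los.ni.li:f.ˈso:.fu.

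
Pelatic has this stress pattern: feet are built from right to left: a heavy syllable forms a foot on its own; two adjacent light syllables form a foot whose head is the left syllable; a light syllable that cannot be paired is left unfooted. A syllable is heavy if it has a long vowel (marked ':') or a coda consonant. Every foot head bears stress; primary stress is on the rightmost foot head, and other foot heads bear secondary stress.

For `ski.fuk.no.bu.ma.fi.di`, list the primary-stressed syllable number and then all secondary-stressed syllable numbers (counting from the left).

Weights: 1 ski L, 2 fuk H, 3 no L, 4 bu L, 5 ma L, 6 fi L, 7 di L.
Parse right to left (heavy = foot alone; LL = one foot; stranded L unfooted): ski (ˈfuk) no (ˈbu.ma) (ˈfi.di).
Foot heads: 2, 4, 6.
Primary stress on the rightmost head = syllable 6.
Secondary stress on 2, 4: ski.ˌfuk.no.ˌbu.ma.ˈfi.di.

primary 6, secondary 2, 4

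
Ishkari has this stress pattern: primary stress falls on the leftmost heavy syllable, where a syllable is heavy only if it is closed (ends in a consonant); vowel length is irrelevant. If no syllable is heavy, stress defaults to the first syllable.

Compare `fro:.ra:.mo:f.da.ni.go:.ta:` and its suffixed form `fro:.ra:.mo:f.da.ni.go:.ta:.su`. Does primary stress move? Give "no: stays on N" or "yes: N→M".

no: stays on 3

Base `fro:.ra:.mo:f.da.ni.go:.ta:` (7 syllables):
  Weights: 1 fro: L, 2 ra: L, 3 mo:f H, 4 da L, 5 ni L, 6 go: L, 7 ta: L.
  Heavy syllables in the domain: 3. The leftmost is syllable 3 (mo:f).
  → primary stress on syllable 3.
Suffixed `fro:.ra:.mo:f.da.ni.go:.ta:.su` (8 syllables):
  Weights: 1 fro: L, 2 ra: L, 3 mo:f H, 4 da L, 5 ni L, 6 go: L, 7 ta: L, 8 su L.
  Heavy syllables in the domain: 3. The leftmost is syllable 3 (mo:f).
  → primary stress on syllable 3.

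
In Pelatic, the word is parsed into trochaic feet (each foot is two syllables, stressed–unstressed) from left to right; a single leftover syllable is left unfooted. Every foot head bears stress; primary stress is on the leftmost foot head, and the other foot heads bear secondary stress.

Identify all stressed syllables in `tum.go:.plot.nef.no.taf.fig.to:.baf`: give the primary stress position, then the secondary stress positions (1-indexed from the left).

Parse left to right into trochaic (ˈσσ) feet: (ˈtum.go:) (ˈplot.nef) (ˈno.taf) (ˈfig.to:) baf. Syllable 9 is left unfooted.
Foot heads (stressed positions): 1, 3, 5, 7.
End Rule Leftmost: primary stress on the leftmost head = syllable 1.
Secondary stress on 3, 5, 7: ˈtum.go:.ˌplot.nef.ˌno.taf.ˌfig.to:.baf.

primary 1, secondary 3, 5, 7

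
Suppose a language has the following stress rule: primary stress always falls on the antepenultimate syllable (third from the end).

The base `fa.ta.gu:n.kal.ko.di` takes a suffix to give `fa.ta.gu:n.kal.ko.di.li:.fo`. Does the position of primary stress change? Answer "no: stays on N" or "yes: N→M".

yes: 4→6

Base `fa.ta.gu:n.kal.ko.di` (6 syllables):
  The word has 6 syllables; the antepenultimate syllable (third from the end) is syllable 4 (kal).
  → primary stress on syllable 4.
Suffixed `fa.ta.gu:n.kal.ko.di.li:.fo` (8 syllables):
  The word has 8 syllables; the antepenultimate syllable (third from the end) is syllable 6 (di).
  → primary stress on syllable 6.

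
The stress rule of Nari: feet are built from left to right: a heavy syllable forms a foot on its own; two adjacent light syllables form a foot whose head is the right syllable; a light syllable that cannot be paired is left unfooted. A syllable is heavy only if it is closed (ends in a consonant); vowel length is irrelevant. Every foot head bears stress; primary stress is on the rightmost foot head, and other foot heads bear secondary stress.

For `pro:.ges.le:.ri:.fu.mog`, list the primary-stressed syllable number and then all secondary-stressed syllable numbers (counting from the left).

primary 6, secondary 2, 4

Weights: 1 pro: L, 2 ges H, 3 le: L, 4 ri: L, 5 fu L, 6 mog H.
Parse left to right (heavy = foot alone; LL = one foot; stranded L unfooted): pro: (ˈges) (le:.ˈri:) fu (ˈmog).
Foot heads: 2, 4, 6.
Primary stress on the rightmost head = syllable 6.
Secondary stress on 2, 4: pro:.ˌges.le:.ˌri:.fu.ˈmog.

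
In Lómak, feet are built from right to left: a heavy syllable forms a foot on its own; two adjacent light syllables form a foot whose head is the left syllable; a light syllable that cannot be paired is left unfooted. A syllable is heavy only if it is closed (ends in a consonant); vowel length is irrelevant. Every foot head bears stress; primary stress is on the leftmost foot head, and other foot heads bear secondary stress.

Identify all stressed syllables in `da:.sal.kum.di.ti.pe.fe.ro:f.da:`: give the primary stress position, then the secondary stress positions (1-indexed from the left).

primary 2, secondary 3, 4, 6, 8

Weights: 1 da: L, 2 sal H, 3 kum H, 4 di L, 5 ti L, 6 pe L, 7 fe L, 8 ro:f H, 9 da: L.
Parse right to left (heavy = foot alone; LL = one foot; stranded L unfooted): da: (ˈsal) (ˈkum) (ˈdi.ti) (ˈpe.fe) (ˈro:f) da:.
Foot heads: 2, 3, 4, 6, 8.
Primary stress on the leftmost head = syllable 2.
Secondary stress on 3, 4, 6, 8: da:.ˈsal.ˌkum.ˌdi.ti.ˌpe.fe.ˌro:f.da:.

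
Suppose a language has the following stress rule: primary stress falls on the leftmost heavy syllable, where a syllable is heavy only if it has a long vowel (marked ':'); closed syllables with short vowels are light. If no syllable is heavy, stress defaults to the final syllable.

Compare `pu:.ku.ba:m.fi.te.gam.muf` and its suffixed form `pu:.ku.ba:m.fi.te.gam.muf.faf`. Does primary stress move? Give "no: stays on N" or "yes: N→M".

Base `pu:.ku.ba:m.fi.te.gam.muf` (7 syllables):
  Weights: 1 pu: H, 2 ku L, 3 ba:m H, 4 fi L, 5 te L, 6 gam L, 7 muf L.
  Heavy syllables in the domain: 1, 3. The leftmost is syllable 1 (pu:).
  → primary stress on syllable 1.
Suffixed `pu:.ku.ba:m.fi.te.gam.muf.faf` (8 syllables):
  Weights: 1 pu: H, 2 ku L, 3 ba:m H, 4 fi L, 5 te L, 6 gam L, 7 muf L, 8 faf L.
  Heavy syllables in the domain: 1, 3. The leftmost is syllable 1 (pu:).
  → primary stress on syllable 1.

no: stays on 1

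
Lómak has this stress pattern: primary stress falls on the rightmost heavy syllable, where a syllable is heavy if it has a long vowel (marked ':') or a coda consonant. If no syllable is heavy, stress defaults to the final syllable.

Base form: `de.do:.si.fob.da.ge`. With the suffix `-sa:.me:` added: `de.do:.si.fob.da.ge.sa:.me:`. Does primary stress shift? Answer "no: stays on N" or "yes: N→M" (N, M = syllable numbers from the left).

Base `de.do:.si.fob.da.ge` (6 syllables):
  Weights: 1 de L, 2 do: H, 3 si L, 4 fob H, 5 da L, 6 ge L.
  Heavy syllables in the domain: 2, 4. The rightmost is syllable 4 (fob).
  → primary stress on syllable 4.
Suffixed `de.do:.si.fob.da.ge.sa:.me:` (8 syllables):
  Weights: 1 de L, 2 do: H, 3 si L, 4 fob H, 5 da L, 6 ge L, 7 sa: H, 8 me: H.
  Heavy syllables in the domain: 2, 4, 7, 8. The rightmost is syllable 8 (me:).
  → primary stress on syllable 8.

yes: 4→8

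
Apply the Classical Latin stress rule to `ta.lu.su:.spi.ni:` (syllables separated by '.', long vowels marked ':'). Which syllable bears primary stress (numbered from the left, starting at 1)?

3

Classical Latin: stress the penult if heavy (long vowel or closed), else the antepenult.
Weights: 3 su: H, 4 spi L, 5 ni: H.
The penult (syllable 4, spi) is light, so stress falls on the antepenult (syllable 3, su:).
Stress on syllable 3: ta.lu.ˈsu:.spi.ni:.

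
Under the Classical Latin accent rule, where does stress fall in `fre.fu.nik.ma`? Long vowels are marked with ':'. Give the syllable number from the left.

3

Classical Latin: stress the penult if heavy (long vowel or closed), else the antepenult.
Weights: 2 fu L, 3 nik H, 4 ma L.
The penult (syllable 3, nik) is heavy, so it takes stress.
Stress on syllable 3: fre.fu.ˈnik.ma.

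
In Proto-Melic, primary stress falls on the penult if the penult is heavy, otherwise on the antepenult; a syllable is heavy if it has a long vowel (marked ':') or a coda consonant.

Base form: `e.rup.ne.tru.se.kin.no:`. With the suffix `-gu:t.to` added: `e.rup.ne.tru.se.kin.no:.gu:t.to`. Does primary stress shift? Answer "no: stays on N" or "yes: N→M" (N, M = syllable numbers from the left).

Base `e.rup.ne.tru.se.kin.no:` (7 syllables):
  Weights: 5 se L, 6 kin H, 7 no: H.
  The penult (syllable 6, kin) is heavy, so it takes stress.
  → primary stress on syllable 6.
Suffixed `e.rup.ne.tru.se.kin.no:.gu:t.to` (9 syllables):
  Weights: 7 no: H, 8 gu:t H, 9 to L.
  The penult (syllable 8, gu:t) is heavy, so it takes stress.
  → primary stress on syllable 8.

yes: 6→8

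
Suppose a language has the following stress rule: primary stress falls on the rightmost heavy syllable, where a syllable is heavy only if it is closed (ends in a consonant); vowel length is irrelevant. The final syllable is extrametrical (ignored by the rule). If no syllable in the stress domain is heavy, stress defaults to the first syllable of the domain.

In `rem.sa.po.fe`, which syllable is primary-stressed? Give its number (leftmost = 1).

The final syllable (4, fe) is extrametrical; the stress domain is syllables 1–3.
Weights: 1 rem H, 2 sa L, 3 po L.
Heavy syllables in the domain: 1. The rightmost is syllable 1 (rem).
Primary stress: syllable 1 → ˈrem.sa.po.fe.

1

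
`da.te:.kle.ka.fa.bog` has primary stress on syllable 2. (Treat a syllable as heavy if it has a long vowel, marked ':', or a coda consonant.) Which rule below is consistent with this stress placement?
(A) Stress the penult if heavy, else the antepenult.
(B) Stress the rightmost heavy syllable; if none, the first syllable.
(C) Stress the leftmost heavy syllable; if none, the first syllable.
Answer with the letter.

C

Rule A → syllable 4 (observed: 2).
Rule B → syllable 6 (observed: 2).
Rule C → syllable 2 ✓.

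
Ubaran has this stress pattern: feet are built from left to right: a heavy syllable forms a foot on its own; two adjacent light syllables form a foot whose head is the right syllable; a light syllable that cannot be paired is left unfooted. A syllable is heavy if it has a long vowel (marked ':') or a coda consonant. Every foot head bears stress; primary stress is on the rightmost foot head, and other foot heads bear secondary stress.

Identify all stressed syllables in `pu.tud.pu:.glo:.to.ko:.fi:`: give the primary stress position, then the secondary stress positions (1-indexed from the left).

primary 7, secondary 2, 3, 4, 6

Weights: 1 pu L, 2 tud H, 3 pu: H, 4 glo: H, 5 to L, 6 ko: H, 7 fi: H.
Parse left to right (heavy = foot alone; LL = one foot; stranded L unfooted): pu (ˈtud) (ˈpu:) (ˈglo:) to (ˈko:) (ˈfi:).
Foot heads: 2, 3, 4, 6, 7.
Primary stress on the rightmost head = syllable 7.
Secondary stress on 2, 3, 4, 6: pu.ˌtud.ˌpu:.ˌglo:.to.ˌko:.ˈfi:.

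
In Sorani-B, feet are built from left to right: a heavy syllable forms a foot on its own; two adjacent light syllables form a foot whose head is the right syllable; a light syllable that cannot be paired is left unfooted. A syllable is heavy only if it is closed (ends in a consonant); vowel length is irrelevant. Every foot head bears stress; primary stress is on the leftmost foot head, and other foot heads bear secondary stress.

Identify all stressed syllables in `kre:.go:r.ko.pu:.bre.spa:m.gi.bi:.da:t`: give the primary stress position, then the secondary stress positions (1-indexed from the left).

Weights: 1 kre: L, 2 go:r H, 3 ko L, 4 pu: L, 5 bre L, 6 spa:m H, 7 gi L, 8 bi: L, 9 da:t H.
Parse left to right (heavy = foot alone; LL = one foot; stranded L unfooted): kre: (ˈgo:r) (ko.ˈpu:) bre (ˈspa:m) (gi.ˈbi:) (ˈda:t).
Foot heads: 2, 4, 6, 8, 9.
Primary stress on the leftmost head = syllable 2.
Secondary stress on 4, 6, 8, 9: kre:.ˈgo:r.ko.ˌpu:.bre.ˌspa:m.gi.ˌbi:.ˌda:t.

primary 2, secondary 4, 6, 8, 9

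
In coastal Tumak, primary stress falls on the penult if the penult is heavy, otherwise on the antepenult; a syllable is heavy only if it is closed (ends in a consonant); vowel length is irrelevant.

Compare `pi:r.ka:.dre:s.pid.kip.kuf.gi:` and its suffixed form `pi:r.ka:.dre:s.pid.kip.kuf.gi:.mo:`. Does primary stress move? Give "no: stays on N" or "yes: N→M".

no: stays on 6

Base `pi:r.ka:.dre:s.pid.kip.kuf.gi:` (7 syllables):
  Weights: 5 kip H, 6 kuf H, 7 gi: L.
  The penult (syllable 6, kuf) is heavy, so it takes stress.
  → primary stress on syllable 6.
Suffixed `pi:r.ka:.dre:s.pid.kip.kuf.gi:.mo:` (8 syllables):
  Weights: 6 kuf H, 7 gi: L, 8 mo: L.
  The penult (syllable 7, gi:) is light, so stress falls on the antepenult (syllable 6, kuf).
  → primary stress on syllable 6.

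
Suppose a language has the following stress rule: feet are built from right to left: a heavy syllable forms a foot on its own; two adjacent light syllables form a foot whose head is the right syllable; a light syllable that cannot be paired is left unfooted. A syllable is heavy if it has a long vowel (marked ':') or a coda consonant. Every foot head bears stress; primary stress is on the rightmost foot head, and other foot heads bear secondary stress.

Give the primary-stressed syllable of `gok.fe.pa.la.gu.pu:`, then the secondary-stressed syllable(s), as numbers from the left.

primary 6, secondary 1, 3, 5

Weights: 1 gok H, 2 fe L, 3 pa L, 4 la L, 5 gu L, 6 pu: H.
Parse right to left (heavy = foot alone; LL = one foot; stranded L unfooted): (ˈgok) (fe.ˈpa) (la.ˈgu) (ˈpu:).
Foot heads: 1, 3, 5, 6.
Primary stress on the rightmost head = syllable 6.
Secondary stress on 1, 3, 5: ˌgok.fe.ˌpa.la.ˌgu.ˈpu:.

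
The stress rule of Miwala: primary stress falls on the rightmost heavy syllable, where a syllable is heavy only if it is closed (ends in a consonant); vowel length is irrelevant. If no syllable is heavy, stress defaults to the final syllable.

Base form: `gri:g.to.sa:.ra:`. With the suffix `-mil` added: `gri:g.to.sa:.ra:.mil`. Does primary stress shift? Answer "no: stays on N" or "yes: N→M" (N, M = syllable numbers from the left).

yes: 1→5

Base `gri:g.to.sa:.ra:` (4 syllables):
  Weights: 1 gri:g H, 2 to L, 3 sa: L, 4 ra: L.
  Heavy syllables in the domain: 1. The rightmost is syllable 1 (gri:g).
  → primary stress on syllable 1.
Suffixed `gri:g.to.sa:.ra:.mil` (5 syllables):
  Weights: 1 gri:g H, 2 to L, 3 sa: L, 4 ra: L, 5 mil H.
  Heavy syllables in the domain: 1, 5. The rightmost is syllable 5 (mil).
  → primary stress on syllable 5.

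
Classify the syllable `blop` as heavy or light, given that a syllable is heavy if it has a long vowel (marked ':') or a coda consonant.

`blop`: short vowel, closed (coda /p/). Closed → heavy.

heavy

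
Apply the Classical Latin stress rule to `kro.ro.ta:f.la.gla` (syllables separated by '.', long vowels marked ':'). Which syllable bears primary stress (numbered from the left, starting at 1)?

3

Classical Latin: stress the penult if heavy (long vowel or closed), else the antepenult.
Weights: 3 ta:f H, 4 la L, 5 gla L.
The penult (syllable 4, la) is light, so stress falls on the antepenult (syllable 3, ta:f).
Stress on syllable 3: kro.ro.ˈta:f.la.gla.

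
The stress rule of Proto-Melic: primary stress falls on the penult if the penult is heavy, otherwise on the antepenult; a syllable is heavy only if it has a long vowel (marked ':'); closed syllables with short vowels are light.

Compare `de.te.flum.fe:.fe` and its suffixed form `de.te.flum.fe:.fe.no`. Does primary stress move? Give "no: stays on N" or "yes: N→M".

Base `de.te.flum.fe:.fe` (5 syllables):
  Weights: 3 flum L, 4 fe: H, 5 fe L.
  The penult (syllable 4, fe:) is heavy, so it takes stress.
  → primary stress on syllable 4.
Suffixed `de.te.flum.fe:.fe.no` (6 syllables):
  Weights: 4 fe: H, 5 fe L, 6 no L.
  The penult (syllable 5, fe) is light, so stress falls on the antepenult (syllable 4, fe:).
  → primary stress on syllable 4.

no: stays on 4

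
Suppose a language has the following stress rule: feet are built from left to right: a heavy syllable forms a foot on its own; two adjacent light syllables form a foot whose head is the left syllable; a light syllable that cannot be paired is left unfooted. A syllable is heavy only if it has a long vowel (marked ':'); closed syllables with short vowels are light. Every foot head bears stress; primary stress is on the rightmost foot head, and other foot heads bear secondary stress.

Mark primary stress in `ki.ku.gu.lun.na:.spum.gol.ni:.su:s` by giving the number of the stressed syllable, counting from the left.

9

Weights: 1 ki L, 2 ku L, 3 gu L, 4 lun L, 5 na: H, 6 spum L, 7 gol L, 8 ni: H, 9 su:s H.
Parse left to right (heavy = foot alone; LL = one foot; stranded L unfooted): (ˈki.ku) (ˈgu.lun) (ˈna:) (ˈspum.gol) (ˈni:) (ˈsu:s).
Foot heads: 1, 3, 5, 6, 8, 9.
Primary stress on the rightmost head = syllable 9.
Primary stress: syllable 9 → ki.ku.gu.lun.na:.spum.gol.ni:.ˈsu:s.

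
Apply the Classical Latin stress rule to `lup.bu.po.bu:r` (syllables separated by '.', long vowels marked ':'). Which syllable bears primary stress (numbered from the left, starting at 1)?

Classical Latin: stress the penult if heavy (long vowel or closed), else the antepenult.
Weights: 2 bu L, 3 po L, 4 bu:r H.
The penult (syllable 3, po) is light, so stress falls on the antepenult (syllable 2, bu).
Stress on syllable 2: lup.ˈbu.po.bu:r.

2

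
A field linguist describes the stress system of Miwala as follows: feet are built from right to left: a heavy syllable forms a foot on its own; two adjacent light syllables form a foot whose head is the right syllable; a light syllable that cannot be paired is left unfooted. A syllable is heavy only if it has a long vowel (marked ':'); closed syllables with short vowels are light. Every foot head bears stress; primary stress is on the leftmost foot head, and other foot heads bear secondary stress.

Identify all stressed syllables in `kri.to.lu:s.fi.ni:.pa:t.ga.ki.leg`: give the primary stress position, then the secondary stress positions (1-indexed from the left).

Weights: 1 kri L, 2 to L, 3 lu:s H, 4 fi L, 5 ni: H, 6 pa:t H, 7 ga L, 8 ki L, 9 leg L.
Parse right to left (heavy = foot alone; LL = one foot; stranded L unfooted): (kri.ˈto) (ˈlu:s) fi (ˈni:) (ˈpa:t) ga (ki.ˈleg).
Foot heads: 2, 3, 5, 6, 9.
Primary stress on the leftmost head = syllable 2.
Secondary stress on 3, 5, 6, 9: kri.ˈto.ˌlu:s.fi.ˌni:.ˌpa:t.ga.ki.ˌleg.

primary 2, secondary 3, 5, 6, 9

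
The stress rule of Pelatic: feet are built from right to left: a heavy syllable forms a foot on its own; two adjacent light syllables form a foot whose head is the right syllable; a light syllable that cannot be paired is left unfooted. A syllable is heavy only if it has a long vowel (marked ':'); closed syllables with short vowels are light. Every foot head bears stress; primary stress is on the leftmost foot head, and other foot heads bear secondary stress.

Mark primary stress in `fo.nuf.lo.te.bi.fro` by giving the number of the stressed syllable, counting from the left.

2

Weights: 1 fo L, 2 nuf L, 3 lo L, 4 te L, 5 bi L, 6 fro L.
Parse right to left (heavy = foot alone; LL = one foot; stranded L unfooted): (fo.ˈnuf) (lo.ˈte) (bi.ˈfro).
Foot heads: 2, 4, 6.
Primary stress on the leftmost head = syllable 2.
Primary stress: syllable 2 → fo.ˈnuf.lo.te.bi.fro.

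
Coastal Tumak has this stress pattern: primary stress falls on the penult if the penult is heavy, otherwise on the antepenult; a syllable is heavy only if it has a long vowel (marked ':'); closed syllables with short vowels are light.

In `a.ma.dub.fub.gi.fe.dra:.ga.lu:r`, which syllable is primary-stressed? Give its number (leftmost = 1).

7

Weights: 7 dra: H, 8 ga L, 9 lu:r H.
The penult (syllable 8, ga) is light, so stress falls on the antepenult (syllable 7, dra:).
Primary stress: syllable 7 → a.ma.dub.fub.gi.fe.ˈdra:.ga.lu:r.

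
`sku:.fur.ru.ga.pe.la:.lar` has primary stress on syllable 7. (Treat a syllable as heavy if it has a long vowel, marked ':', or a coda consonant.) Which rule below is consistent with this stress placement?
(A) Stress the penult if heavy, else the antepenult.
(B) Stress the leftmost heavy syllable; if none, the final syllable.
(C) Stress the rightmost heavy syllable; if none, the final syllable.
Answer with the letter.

C

Rule A → syllable 6 (observed: 7).
Rule B → syllable 1 (observed: 7).
Rule C → syllable 7 ✓.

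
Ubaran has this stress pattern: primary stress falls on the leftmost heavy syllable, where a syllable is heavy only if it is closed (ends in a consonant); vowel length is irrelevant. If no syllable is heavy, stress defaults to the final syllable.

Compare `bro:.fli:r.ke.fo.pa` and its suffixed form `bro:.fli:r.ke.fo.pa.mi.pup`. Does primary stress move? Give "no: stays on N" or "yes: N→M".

no: stays on 2

Base `bro:.fli:r.ke.fo.pa` (5 syllables):
  Weights: 1 bro: L, 2 fli:r H, 3 ke L, 4 fo L, 5 pa L.
  Heavy syllables in the domain: 2. The leftmost is syllable 2 (fli:r).
  → primary stress on syllable 2.
Suffixed `bro:.fli:r.ke.fo.pa.mi.pup` (7 syllables):
  Weights: 1 bro: L, 2 fli:r H, 3 ke L, 4 fo L, 5 pa L, 6 mi L, 7 pup H.
  Heavy syllables in the domain: 2, 7. The leftmost is syllable 2 (fli:r).
  → primary stress on syllable 2.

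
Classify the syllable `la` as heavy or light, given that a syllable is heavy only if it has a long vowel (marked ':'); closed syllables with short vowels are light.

`la`: short vowel, open (no coda). Short vowel → light.

light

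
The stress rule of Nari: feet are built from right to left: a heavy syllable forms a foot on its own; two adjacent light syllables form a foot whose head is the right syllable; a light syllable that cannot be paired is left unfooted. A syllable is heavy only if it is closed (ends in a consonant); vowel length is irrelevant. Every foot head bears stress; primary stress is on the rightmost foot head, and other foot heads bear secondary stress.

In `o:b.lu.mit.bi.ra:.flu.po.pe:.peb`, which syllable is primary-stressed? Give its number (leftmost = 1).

9

Weights: 1 o:b H, 2 lu L, 3 mit H, 4 bi L, 5 ra: L, 6 flu L, 7 po L, 8 pe: L, 9 peb H.
Parse right to left (heavy = foot alone; LL = one foot; stranded L unfooted): (ˈo:b) lu (ˈmit) bi (ra:.ˈflu) (po.ˈpe:) (ˈpeb).
Foot heads: 1, 3, 6, 8, 9.
Primary stress on the rightmost head = syllable 9.
Primary stress: syllable 9 → o:b.lu.mit.bi.ra:.flu.po.pe:.ˈpeb.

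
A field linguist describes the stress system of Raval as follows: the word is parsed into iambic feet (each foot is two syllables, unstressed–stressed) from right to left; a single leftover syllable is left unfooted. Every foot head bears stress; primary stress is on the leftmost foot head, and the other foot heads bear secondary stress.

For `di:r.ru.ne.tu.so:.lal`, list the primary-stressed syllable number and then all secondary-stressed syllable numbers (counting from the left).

primary 2, secondary 4, 6

Parse right to left into iambic (σˈσ) feet: (di:r.ˈru) (ne.ˈtu) (so:.ˈlal).
Foot heads (stressed positions): 2, 4, 6.
End Rule Leftmost: primary stress on the leftmost head = syllable 2.
Secondary stress on 4, 6: di:r.ˈru.ne.ˌtu.so:.ˌlal.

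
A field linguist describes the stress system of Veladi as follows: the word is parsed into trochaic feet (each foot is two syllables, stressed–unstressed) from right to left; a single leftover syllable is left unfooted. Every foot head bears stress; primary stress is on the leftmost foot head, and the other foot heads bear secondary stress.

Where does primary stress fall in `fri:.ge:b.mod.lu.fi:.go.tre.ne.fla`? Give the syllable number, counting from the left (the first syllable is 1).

Parse right to left into trochaic (ˈσσ) feet: fri: (ˈge:b.mod) (ˈlu.fi:) (ˈgo.tre) (ˈne.fla). Syllable 1 is left unfooted.
Foot heads (stressed positions): 2, 4, 6, 8.
End Rule Leftmost: primary stress on the leftmost head = syllable 2.
Primary stress: syllable 2 → fri:.ˈge:b.mod.lu.fi:.go.tre.ne.fla.

2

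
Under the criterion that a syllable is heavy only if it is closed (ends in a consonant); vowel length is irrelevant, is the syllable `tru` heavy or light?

`tru`: short vowel, open (no coda). Open (no coda) → light.

light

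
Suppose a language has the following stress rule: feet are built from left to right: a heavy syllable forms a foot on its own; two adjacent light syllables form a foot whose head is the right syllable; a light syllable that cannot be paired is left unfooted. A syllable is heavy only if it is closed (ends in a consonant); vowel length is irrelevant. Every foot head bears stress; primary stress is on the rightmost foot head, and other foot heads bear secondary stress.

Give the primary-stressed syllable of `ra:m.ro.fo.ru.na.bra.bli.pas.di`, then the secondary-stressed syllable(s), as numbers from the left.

primary 8, secondary 1, 3, 5, 7

Weights: 1 ra:m H, 2 ro L, 3 fo L, 4 ru L, 5 na L, 6 bra L, 7 bli L, 8 pas H, 9 di L.
Parse left to right (heavy = foot alone; LL = one foot; stranded L unfooted): (ˈra:m) (ro.ˈfo) (ru.ˈna) (bra.ˈbli) (ˈpas) di.
Foot heads: 1, 3, 5, 7, 8.
Primary stress on the rightmost head = syllable 8.
Secondary stress on 1, 3, 5, 7: ˌra:m.ro.ˌfo.ru.ˌna.bra.ˌbli.ˈpas.di.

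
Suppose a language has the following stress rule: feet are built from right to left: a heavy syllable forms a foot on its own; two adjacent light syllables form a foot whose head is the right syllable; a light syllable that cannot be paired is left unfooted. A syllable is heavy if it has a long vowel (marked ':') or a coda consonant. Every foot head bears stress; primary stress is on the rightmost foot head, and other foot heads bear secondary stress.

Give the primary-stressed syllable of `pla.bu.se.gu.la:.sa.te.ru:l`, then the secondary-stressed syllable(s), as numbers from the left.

Weights: 1 pla L, 2 bu L, 3 se L, 4 gu L, 5 la: H, 6 sa L, 7 te L, 8 ru:l H.
Parse right to left (heavy = foot alone; LL = one foot; stranded L unfooted): (pla.ˈbu) (se.ˈgu) (ˈla:) (sa.ˈte) (ˈru:l).
Foot heads: 2, 4, 5, 7, 8.
Primary stress on the rightmost head = syllable 8.
Secondary stress on 2, 4, 5, 7: pla.ˌbu.se.ˌgu.ˌla:.sa.ˌte.ˈru:l.

primary 8, secondary 2, 4, 5, 7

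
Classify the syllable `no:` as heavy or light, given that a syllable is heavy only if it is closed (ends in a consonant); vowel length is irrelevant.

`no:`: long vowel, open (no coda). Open (no coda) → light.

light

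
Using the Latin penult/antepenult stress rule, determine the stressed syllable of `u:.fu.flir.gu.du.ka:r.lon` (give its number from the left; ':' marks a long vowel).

6

Classical Latin: stress the penult if heavy (long vowel or closed), else the antepenult.
Weights: 5 du L, 6 ka:r H, 7 lon H.
The penult (syllable 6, ka:r) is heavy, so it takes stress.
Stress on syllable 6: u:.fu.flir.gu.du.ˈka:r.lon.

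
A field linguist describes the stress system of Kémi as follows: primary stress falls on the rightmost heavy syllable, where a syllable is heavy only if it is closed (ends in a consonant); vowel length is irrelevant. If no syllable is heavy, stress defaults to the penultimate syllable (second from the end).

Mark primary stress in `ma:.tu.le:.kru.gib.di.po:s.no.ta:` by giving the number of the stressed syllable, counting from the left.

Weights: 1 ma: L, 2 tu L, 3 le: L, 4 kru L, 5 gib H, 6 di L, 7 po:s H, 8 no L, 9 ta: L.
Heavy syllables in the domain: 5, 7. The rightmost is syllable 7 (po:s).
Primary stress: syllable 7 → ma:.tu.le:.kru.gib.di.ˈpo:s.no.ta:.

7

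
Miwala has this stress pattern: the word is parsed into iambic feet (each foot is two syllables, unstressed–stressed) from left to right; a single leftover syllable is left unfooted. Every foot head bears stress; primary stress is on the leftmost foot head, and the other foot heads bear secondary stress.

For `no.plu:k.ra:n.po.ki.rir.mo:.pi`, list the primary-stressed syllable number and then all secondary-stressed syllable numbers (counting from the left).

primary 2, secondary 4, 6, 8

Parse left to right into iambic (σˈσ) feet: (no.ˈplu:k) (ra:n.ˈpo) (ki.ˈrir) (mo:.ˈpi).
Foot heads (stressed positions): 2, 4, 6, 8.
End Rule Leftmost: primary stress on the leftmost head = syllable 2.
Secondary stress on 4, 6, 8: no.ˈplu:k.ra:n.ˌpo.ki.ˌrir.mo:.ˌpi.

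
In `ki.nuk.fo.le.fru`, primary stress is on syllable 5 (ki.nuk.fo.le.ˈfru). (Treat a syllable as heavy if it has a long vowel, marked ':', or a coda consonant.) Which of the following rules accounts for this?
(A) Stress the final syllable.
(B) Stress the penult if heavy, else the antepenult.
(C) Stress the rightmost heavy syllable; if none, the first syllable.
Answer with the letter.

A

Rule A → syllable 5 ✓.
Rule B → syllable 3 (observed: 5).
Rule C → syllable 2 (observed: 5).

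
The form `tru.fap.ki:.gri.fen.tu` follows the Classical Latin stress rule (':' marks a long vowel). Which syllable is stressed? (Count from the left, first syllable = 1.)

5

Classical Latin: stress the penult if heavy (long vowel or closed), else the antepenult.
Weights: 4 gri L, 5 fen H, 6 tu L.
The penult (syllable 5, fen) is heavy, so it takes stress.
Stress on syllable 5: tru.fap.ki:.gri.ˈfen.tu.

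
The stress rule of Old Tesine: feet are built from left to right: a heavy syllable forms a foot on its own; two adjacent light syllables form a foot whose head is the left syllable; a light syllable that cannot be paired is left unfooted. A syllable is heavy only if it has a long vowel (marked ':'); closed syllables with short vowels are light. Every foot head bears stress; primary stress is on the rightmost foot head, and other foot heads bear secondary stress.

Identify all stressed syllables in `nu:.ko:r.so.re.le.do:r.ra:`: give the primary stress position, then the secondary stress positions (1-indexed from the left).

primary 7, secondary 1, 2, 3, 6

Weights: 1 nu: H, 2 ko:r H, 3 so L, 4 re L, 5 le L, 6 do:r H, 7 ra: H.
Parse left to right (heavy = foot alone; LL = one foot; stranded L unfooted): (ˈnu:) (ˈko:r) (ˈso.re) le (ˈdo:r) (ˈra:).
Foot heads: 1, 2, 3, 6, 7.
Primary stress on the rightmost head = syllable 7.
Secondary stress on 1, 2, 3, 6: ˌnu:.ˌko:r.ˌso.re.le.ˌdo:r.ˈra:.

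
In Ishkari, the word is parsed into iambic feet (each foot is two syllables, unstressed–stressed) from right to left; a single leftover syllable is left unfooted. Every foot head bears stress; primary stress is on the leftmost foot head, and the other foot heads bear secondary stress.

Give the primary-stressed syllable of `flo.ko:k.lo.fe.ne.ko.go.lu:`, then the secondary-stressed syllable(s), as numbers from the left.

primary 2, secondary 4, 6, 8

Parse right to left into iambic (σˈσ) feet: (flo.ˈko:k) (lo.ˈfe) (ne.ˈko) (go.ˈlu:).
Foot heads (stressed positions): 2, 4, 6, 8.
End Rule Leftmost: primary stress on the leftmost head = syllable 2.
Secondary stress on 4, 6, 8: flo.ˈko:k.lo.ˌfe.ne.ˌko.go.ˌlu:.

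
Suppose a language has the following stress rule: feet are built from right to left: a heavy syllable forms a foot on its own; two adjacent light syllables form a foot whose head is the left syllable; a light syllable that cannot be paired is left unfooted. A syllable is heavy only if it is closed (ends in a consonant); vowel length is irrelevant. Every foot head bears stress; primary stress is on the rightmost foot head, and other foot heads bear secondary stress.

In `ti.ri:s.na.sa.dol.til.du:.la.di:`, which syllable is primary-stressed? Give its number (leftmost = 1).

Weights: 1 ti L, 2 ri:s H, 3 na L, 4 sa L, 5 dol H, 6 til H, 7 du: L, 8 la L, 9 di: L.
Parse right to left (heavy = foot alone; LL = one foot; stranded L unfooted): ti (ˈri:s) (ˈna.sa) (ˈdol) (ˈtil) du: (ˈla.di:).
Foot heads: 2, 3, 5, 6, 8.
Primary stress on the rightmost head = syllable 8.
Primary stress: syllable 8 → ti.ri:s.na.sa.dol.til.du:.ˈla.di:.

8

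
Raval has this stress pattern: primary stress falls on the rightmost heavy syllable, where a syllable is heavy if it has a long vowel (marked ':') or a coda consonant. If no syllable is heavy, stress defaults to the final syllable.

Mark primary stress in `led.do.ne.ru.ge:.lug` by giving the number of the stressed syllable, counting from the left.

6

Weights: 1 led H, 2 do L, 3 ne L, 4 ru L, 5 ge: H, 6 lug H.
Heavy syllables in the domain: 1, 5, 6. The rightmost is syllable 6 (lug).
Primary stress: syllable 6 → led.do.ne.ru.ge:.ˈlug.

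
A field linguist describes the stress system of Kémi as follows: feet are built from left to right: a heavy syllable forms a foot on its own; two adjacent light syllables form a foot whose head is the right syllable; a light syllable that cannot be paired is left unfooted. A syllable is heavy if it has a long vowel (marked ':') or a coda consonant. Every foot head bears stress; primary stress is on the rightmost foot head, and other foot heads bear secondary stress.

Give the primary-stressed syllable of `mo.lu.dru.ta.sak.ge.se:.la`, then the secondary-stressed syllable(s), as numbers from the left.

Weights: 1 mo L, 2 lu L, 3 dru L, 4 ta L, 5 sak H, 6 ge L, 7 se: H, 8 la L.
Parse left to right (heavy = foot alone; LL = one foot; stranded L unfooted): (mo.ˈlu) (dru.ˈta) (ˈsak) ge (ˈse:) la.
Foot heads: 2, 4, 5, 7.
Primary stress on the rightmost head = syllable 7.
Secondary stress on 2, 4, 5: mo.ˌlu.dru.ˌta.ˌsak.ge.ˈse:.la.

primary 7, secondary 2, 4, 5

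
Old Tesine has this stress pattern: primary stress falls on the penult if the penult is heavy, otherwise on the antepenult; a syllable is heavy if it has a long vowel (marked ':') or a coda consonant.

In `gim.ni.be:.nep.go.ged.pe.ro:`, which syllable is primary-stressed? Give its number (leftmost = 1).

Weights: 6 ged H, 7 pe L, 8 ro: H.
The penult (syllable 7, pe) is light, so stress falls on the antepenult (syllable 6, ged).
Primary stress: syllable 6 → gim.ni.be:.nep.go.ˈged.pe.ro:.

6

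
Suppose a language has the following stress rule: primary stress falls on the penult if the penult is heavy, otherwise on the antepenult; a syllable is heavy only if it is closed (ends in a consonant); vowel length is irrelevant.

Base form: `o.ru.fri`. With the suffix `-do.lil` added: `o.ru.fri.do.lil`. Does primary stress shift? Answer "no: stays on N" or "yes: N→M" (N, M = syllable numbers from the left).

Base `o.ru.fri` (3 syllables):
  Weights: 1 o L, 2 ru L, 3 fri L.
  The penult (syllable 2, ru) is light, so stress falls on the antepenult (syllable 1, o).
  → primary stress on syllable 1.
Suffixed `o.ru.fri.do.lil` (5 syllables):
  Weights: 3 fri L, 4 do L, 5 lil H.
  The penult (syllable 4, do) is light, so stress falls on the antepenult (syllable 3, fri).
  → primary stress on syllable 3.

yes: 1→3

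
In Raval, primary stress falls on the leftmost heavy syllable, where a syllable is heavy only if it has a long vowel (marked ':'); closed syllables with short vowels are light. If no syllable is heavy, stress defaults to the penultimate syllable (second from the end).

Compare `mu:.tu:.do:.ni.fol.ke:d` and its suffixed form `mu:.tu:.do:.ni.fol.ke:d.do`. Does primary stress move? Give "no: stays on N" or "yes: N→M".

no: stays on 1

Base `mu:.tu:.do:.ni.fol.ke:d` (6 syllables):
  Weights: 1 mu: H, 2 tu: H, 3 do: H, 4 ni L, 5 fol L, 6 ke:d H.
  Heavy syllables in the domain: 1, 2, 3, 6. The leftmost is syllable 1 (mu:).
  → primary stress on syllable 1.
Suffixed `mu:.tu:.do:.ni.fol.ke:d.do` (7 syllables):
  Weights: 1 mu: H, 2 tu: H, 3 do: H, 4 ni L, 5 fol L, 6 ke:d H, 7 do L.
  Heavy syllables in the domain: 1, 2, 3, 6. The leftmost is syllable 1 (mu:).
  → primary stress on syllable 1.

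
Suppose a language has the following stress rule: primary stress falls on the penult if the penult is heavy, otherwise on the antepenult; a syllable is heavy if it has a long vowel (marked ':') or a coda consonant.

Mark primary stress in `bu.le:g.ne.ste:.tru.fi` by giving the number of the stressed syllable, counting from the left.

4

Weights: 4 ste: H, 5 tru L, 6 fi L.
The penult (syllable 5, tru) is light, so stress falls on the antepenult (syllable 4, ste:).
Primary stress: syllable 4 → bu.le:g.ne.ˈste:.tru.fi.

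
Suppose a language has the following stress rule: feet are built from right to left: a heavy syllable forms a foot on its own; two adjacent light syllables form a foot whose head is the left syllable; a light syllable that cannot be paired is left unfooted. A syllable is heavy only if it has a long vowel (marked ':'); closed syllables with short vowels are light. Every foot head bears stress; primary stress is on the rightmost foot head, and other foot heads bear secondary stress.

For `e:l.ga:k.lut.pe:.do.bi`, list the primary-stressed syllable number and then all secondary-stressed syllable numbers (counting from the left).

Weights: 1 e:l H, 2 ga:k H, 3 lut L, 4 pe: H, 5 do L, 6 bi L.
Parse right to left (heavy = foot alone; LL = one foot; stranded L unfooted): (ˈe:l) (ˈga:k) lut (ˈpe:) (ˈdo.bi).
Foot heads: 1, 2, 4, 5.
Primary stress on the rightmost head = syllable 5.
Secondary stress on 1, 2, 4: ˌe:l.ˌga:k.lut.ˌpe:.ˈdo.bi.

primary 5, secondary 1, 2, 4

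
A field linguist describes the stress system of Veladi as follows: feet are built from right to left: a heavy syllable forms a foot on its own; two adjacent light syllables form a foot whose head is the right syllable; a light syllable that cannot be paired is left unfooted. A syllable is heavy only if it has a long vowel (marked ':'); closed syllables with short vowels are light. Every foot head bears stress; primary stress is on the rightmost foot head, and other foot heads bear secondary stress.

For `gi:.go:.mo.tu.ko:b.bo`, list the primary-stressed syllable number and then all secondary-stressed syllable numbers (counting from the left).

Weights: 1 gi: H, 2 go: H, 3 mo L, 4 tu L, 5 ko:b H, 6 bo L.
Parse right to left (heavy = foot alone; LL = one foot; stranded L unfooted): (ˈgi:) (ˈgo:) (mo.ˈtu) (ˈko:b) bo.
Foot heads: 1, 2, 4, 5.
Primary stress on the rightmost head = syllable 5.
Secondary stress on 1, 2, 4: ˌgi:.ˌgo:.mo.ˌtu.ˈko:b.bo.

primary 5, secondary 1, 2, 4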